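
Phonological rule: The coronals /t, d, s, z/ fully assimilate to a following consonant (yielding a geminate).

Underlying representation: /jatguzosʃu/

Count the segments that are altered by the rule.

2

/t/ before /g/ → [g] (total assimilation)
/s/ before /ʃ/ → [ʃ] (total assimilation)
2 segments change.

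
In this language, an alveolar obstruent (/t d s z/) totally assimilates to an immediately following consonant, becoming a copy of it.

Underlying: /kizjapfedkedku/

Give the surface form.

[kijjapfekkekku]

/z/ before /j/ → [j] (total assimilation)
/d/ before /k/ → [k] (total assimilation)
/d/ before /k/ → [k] (total assimilation)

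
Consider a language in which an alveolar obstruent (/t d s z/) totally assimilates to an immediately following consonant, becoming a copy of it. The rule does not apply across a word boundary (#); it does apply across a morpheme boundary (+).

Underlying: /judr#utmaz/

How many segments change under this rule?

2

/d/ before /r/ → [r] (total assimilation)
/t/ before /m/ → [m] (total assimilation)
2 segments change.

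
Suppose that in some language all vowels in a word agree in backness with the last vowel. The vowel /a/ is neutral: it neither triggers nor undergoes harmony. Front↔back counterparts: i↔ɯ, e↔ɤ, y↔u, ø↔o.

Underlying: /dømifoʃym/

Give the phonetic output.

[dømiføʃym]

/o/ harmonizes with /y/ ([-back]) → [ø]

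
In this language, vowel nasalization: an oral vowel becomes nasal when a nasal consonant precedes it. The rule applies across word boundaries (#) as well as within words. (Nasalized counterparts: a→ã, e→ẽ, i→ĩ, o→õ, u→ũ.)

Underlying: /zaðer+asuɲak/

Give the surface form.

[zaðer+asuɲãk]

/a/ after nasal /ɲ/ → [ã]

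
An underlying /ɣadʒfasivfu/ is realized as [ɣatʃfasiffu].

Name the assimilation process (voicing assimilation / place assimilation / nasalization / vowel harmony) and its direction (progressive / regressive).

/dʒ/→[tʃ] /v/→[f].
Each target copies a feature from the following segment, so the direction is regressive.

voicing assimilation, regressive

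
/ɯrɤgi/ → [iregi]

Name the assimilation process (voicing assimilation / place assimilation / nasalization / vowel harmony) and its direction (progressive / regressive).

/ɯ/→[i] /ɤ/→[e].
Vowels agree with the last vowel, so the harmony is regressive.

vowel harmony, regressive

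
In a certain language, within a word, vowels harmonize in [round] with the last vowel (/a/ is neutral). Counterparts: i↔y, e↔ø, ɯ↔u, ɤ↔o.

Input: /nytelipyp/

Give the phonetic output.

[nytølypyp]

/e/ harmonizes with /y/ ([+round]) → [ø]
/i/ harmonizes with /y/ ([+round]) → [y]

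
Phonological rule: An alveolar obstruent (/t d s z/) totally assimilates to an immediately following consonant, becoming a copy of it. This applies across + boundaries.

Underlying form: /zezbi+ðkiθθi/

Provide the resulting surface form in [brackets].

/z/ before /b/ → [b] (total assimilation)

[zebbi+ðkiθθi]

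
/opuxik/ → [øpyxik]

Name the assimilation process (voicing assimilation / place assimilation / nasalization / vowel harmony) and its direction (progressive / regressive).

/o/→[ø] /u/→[y].
Vowels agree with the last vowel, so the harmony is regressive.

vowel harmony, regressive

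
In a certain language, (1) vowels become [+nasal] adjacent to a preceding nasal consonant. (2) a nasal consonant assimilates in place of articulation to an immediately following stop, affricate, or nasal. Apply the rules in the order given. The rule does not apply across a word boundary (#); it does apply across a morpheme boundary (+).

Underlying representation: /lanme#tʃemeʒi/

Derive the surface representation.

[lammẽ#tʃemẽʒi]

Rule 1: /e/ after nasal /m/ → [ẽ]
Rule 1: /e/ after nasal /m/ → [ẽ]
After rule 1: lanmẽ#tʃemẽʒi
Rule 2: /n/ before /m/ (labial) → [m]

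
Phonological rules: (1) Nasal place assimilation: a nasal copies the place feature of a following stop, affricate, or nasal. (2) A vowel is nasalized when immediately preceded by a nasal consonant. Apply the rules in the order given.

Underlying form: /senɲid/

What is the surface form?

[seɲɲĩd]

Rule 1: /n/ before /ɲ/ (palatal) → [ɲ]
After rule 1: seɲɲid
Rule 2: /i/ after nasal /ɲ/ → [ĩ]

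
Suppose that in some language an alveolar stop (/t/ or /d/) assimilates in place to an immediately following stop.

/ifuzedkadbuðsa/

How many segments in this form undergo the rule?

2

/d/ before /k/ (velar) → [g]
/d/ before /b/ (labial) → [b]
2 segments change.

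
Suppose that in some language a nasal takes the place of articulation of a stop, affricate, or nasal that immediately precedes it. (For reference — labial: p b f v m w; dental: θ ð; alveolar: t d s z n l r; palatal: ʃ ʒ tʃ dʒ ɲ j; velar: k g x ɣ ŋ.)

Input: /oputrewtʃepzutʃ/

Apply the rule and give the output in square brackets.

[oputrewtʃepzutʃ]

no segment meets the rule's conditions; no change.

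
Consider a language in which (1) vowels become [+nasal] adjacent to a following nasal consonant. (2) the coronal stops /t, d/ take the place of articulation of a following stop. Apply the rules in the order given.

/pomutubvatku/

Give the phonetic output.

Rule 1: /o/ before nasal /m/ → [õ]
After rule 1: põmutubvatku
Rule 2: /t/ before /k/ (velar) → [k]

[põmutubvakku]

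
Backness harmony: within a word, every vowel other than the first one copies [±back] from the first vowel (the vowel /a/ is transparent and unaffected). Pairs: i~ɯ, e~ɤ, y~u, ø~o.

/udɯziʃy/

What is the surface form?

[udɯzɯʃu]

/i/ harmonizes with /u/ ([+back]) → [ɯ]
/y/ harmonizes with /u/ ([+back]) → [u]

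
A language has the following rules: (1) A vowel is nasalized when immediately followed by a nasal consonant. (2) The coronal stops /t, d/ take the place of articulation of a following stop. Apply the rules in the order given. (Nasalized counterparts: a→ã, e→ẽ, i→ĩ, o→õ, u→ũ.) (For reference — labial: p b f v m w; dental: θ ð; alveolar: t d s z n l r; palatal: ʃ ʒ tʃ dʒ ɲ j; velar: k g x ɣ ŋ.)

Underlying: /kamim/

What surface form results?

[kãmĩm]

Rule 1: /a/ before nasal /m/ → [ã]
Rule 1: /i/ before nasal /m/ → [ĩ]
After rule 1: kãmĩm
Rule 2: no segment meets the rule's conditions; no change.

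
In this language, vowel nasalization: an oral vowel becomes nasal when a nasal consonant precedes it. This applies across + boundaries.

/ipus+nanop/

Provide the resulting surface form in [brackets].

/a/ after nasal /n/ → [ã]
/o/ after nasal /n/ → [õ]

[ipus+nãnõp]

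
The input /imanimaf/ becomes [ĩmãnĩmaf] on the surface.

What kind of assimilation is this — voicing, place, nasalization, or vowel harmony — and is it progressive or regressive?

/i/→[ĩ] /a/→[ã] /i/→[ĩ].
Each target copies a feature from the following segment, so the direction is regressive.

nasalization, regressive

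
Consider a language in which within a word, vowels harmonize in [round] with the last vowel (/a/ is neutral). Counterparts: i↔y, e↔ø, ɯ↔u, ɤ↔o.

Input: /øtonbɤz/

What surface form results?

[etɤnbɤz]

/ø/ harmonizes with /ɤ/ ([-round]) → [e]
/o/ harmonizes with /ɤ/ ([-round]) → [ɤ]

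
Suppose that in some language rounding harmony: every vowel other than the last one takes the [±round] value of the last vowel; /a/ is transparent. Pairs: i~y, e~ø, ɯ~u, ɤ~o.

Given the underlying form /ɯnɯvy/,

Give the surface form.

[unuvy]

/ɯ/ harmonizes with /y/ ([+round]) → [u]
/ɯ/ harmonizes with /y/ ([+round]) → [u]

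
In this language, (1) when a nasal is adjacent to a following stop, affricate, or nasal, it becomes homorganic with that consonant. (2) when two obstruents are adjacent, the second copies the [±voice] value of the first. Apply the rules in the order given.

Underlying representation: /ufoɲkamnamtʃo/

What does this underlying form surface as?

[ufoŋkannaɲtʃo]

Rule 1: /ɲ/ before /k/ (velar) → [ŋ]
Rule 1: /m/ before /n/ (alveolar) → [n]
Rule 1: /m/ before /tʃ/ (palatal) → [ɲ]
After rule 1: ufoŋkannaɲtʃo
Rule 2: no segment meets the rule's conditions; no change.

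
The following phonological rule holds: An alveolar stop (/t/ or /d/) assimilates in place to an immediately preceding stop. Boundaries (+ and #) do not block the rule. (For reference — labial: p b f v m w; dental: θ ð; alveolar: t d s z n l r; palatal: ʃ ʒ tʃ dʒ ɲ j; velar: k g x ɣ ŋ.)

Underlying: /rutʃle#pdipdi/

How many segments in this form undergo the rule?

/d/ after /p/ (labial) → [b]
/d/ after /p/ (labial) → [b]
2 segments change.

2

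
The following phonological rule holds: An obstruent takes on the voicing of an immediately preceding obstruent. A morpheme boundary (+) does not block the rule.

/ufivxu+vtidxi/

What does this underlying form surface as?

[ufivɣu+vdidɣi]

/x/ after /v/ (voiced) → [ɣ]
/t/ after /v/ (voiced) → [d]
/x/ after /d/ (voiced) → [ɣ]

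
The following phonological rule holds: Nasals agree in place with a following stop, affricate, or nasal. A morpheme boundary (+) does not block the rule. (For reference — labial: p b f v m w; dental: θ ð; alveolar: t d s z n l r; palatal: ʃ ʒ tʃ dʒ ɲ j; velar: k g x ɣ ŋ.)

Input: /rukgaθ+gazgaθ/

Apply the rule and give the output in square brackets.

no segment meets the rule's conditions; no change.

[rukgaθ+gazgaθ]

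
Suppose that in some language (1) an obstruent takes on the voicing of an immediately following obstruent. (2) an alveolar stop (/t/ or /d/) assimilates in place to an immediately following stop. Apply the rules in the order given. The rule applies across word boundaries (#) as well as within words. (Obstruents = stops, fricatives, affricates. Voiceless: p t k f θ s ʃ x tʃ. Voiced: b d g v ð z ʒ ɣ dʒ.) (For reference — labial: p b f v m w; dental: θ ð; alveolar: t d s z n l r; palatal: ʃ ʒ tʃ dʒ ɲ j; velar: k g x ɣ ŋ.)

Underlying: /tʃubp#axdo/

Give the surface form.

[tʃupp#aɣdo]

Rule 1: /b/ before /p/ (voiceless) → [p]
Rule 1: /x/ before /d/ (voiced) → [ɣ]
After rule 1: tʃupp#aɣdo
Rule 2: no segment meets the rule's conditions; no change.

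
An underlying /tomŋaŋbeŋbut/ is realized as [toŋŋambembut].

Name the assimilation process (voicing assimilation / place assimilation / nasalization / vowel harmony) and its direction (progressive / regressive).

place assimilation, regressive

/m/→[ŋ] /ŋ/→[m] /ŋ/→[m].
Each target copies a feature from the following segment, so the direction is regressive.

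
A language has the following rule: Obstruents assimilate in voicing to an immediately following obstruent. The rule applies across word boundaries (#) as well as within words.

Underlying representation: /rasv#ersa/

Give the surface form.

[razv#ersa]

/s/ before /v/ (voiced) → [z]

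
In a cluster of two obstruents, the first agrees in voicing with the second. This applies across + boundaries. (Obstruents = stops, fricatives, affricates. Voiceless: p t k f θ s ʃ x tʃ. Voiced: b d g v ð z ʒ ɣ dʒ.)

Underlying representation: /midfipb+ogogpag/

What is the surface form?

[mitfibb+ogokpag]

/d/ before /f/ (voiceless) → [t]
/p/ before /b/ (voiced) → [b]
/g/ before /p/ (voiceless) → [k]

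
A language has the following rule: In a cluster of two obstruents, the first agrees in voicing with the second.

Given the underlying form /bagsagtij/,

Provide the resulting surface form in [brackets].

[baksaktij]

/g/ before /s/ (voiceless) → [k]
/g/ before /t/ (voiceless) → [k]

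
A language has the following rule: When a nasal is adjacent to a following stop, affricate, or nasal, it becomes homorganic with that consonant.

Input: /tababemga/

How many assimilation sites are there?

/m/ before /g/ (velar) → [ŋ]
1 segment changes.

1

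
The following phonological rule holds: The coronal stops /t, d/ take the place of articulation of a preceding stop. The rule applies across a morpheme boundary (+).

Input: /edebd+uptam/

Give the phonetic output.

/d/ after /b/ (labial) → [b]
/t/ after /p/ (labial) → [p]

[edebb+uppam]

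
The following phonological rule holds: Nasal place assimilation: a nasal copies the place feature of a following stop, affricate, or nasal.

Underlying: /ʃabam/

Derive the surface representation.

no segment meets the rule's conditions; no change.

[ʃabam]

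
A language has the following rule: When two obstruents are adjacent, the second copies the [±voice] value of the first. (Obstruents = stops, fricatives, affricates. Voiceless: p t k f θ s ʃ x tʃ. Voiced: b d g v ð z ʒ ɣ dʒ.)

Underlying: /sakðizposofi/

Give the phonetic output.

[sakθizbosofi]

/ð/ after /k/ (voiceless) → [θ]
/p/ after /z/ (voiced) → [b]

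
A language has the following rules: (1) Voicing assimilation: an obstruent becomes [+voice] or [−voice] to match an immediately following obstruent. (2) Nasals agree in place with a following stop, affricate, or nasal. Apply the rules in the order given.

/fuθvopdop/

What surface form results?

Rule 1: /θ/ before /v/ (voiced) → [ð]
Rule 1: /p/ before /d/ (voiced) → [b]
After rule 1: fuðvobdop
Rule 2: no segment meets the rule's conditions; no change.

[fuðvobdop]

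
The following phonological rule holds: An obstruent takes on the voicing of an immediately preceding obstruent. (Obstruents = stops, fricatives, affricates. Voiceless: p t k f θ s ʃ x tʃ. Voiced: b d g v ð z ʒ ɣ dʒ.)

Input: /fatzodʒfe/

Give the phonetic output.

[fatsodʒve]

/z/ after /t/ (voiceless) → [s]
/f/ after /dʒ/ (voiced) → [v]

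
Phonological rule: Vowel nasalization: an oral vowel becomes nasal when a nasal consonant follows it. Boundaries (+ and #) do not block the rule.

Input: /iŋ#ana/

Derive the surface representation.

[ĩŋ#ãna]

/i/ before nasal /ŋ/ → [ĩ]
/a/ before nasal /n/ → [ã]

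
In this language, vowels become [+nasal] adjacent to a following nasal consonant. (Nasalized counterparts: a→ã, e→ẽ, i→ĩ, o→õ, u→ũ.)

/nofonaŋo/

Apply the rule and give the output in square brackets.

/o/ before nasal /n/ → [õ]
/a/ before nasal /ŋ/ → [ã]

[nofõnãŋo]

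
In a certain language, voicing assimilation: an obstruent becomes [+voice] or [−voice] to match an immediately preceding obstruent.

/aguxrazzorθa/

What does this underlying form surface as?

no segment meets the rule's conditions; no change.

[aguxrazzorθa]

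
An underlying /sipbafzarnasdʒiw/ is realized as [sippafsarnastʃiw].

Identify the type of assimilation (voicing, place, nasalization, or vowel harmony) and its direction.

voicing assimilation, progressive

/b/→[p] /z/→[s] /dʒ/→[tʃ].
Each target copies a feature from the preceding segment, so the direction is progressive.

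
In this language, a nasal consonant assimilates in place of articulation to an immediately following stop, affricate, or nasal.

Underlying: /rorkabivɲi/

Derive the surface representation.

[rorkabivɲi]

no segment meets the rule's conditions; no change.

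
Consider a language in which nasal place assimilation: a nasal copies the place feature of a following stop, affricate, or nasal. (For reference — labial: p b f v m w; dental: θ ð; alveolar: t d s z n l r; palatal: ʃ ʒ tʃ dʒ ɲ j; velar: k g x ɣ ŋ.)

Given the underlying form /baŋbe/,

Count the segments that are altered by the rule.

1

/ŋ/ before /b/ (labial) → [m]
1 segment changes.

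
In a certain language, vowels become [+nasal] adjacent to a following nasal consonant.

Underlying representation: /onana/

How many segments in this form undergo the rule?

/o/ before nasal /n/ → [õ]
/a/ before nasal /n/ → [ã]
2 segments change.

2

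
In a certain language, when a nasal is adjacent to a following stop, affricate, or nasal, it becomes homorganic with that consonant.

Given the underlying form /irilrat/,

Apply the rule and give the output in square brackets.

no segment meets the rule's conditions; no change.

[irilrat]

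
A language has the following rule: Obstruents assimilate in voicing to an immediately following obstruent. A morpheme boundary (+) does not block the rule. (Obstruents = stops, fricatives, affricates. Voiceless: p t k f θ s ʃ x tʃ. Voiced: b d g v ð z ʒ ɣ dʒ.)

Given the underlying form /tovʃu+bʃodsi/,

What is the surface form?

/v/ before /ʃ/ (voiceless) → [f]
/b/ before /ʃ/ (voiceless) → [p]
/d/ before /s/ (voiceless) → [t]

[tofʃu+pʃotsi]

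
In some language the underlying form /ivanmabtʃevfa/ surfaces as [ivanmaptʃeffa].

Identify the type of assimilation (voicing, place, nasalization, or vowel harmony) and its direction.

voicing assimilation, regressive

/b/→[p] /v/→[f].
Each target copies a feature from the following segment, so the direction is regressive.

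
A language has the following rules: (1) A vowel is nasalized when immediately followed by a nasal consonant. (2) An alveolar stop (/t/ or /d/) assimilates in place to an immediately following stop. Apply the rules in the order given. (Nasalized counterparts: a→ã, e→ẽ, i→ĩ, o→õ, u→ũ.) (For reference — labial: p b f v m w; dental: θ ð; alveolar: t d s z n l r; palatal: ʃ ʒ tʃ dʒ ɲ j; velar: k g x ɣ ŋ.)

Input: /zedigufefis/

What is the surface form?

[zedigufefis]

Rule 1: no segment meets the rule's conditions; no change.
After rule 1: zedigufefis
Rule 2: no segment meets the rule's conditions; no change.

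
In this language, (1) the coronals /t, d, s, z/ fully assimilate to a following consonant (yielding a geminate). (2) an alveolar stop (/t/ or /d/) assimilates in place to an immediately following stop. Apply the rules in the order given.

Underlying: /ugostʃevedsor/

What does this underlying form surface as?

Rule 1: /s/ before /tʃ/ → [tʃ] (total assimilation)
Rule 1: /d/ before /s/ → [s] (total assimilation)
After rule 1: ugotʃtʃevessor
Rule 2: no segment meets the rule's conditions; no change.

[ugotʃtʃevessor]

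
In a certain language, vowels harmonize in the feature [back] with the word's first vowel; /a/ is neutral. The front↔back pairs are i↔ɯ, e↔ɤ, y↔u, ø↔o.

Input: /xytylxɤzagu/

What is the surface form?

[xytylxezagy]

/ɤ/ harmonizes with /y/ ([-back]) → [e]
/u/ harmonizes with /y/ ([-back]) → [y]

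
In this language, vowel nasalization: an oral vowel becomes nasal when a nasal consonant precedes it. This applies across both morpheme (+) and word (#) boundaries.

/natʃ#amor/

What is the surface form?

[nãtʃ#amõr]

/a/ after nasal /n/ → [ã]
/o/ after nasal /m/ → [õ]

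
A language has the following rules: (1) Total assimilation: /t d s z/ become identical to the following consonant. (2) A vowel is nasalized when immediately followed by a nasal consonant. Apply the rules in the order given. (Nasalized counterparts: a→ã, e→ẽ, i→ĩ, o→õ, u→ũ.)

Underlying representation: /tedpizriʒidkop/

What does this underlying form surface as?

[teppirriʒikkop]

Rule 1: /d/ before /p/ → [p] (total assimilation)
Rule 1: /z/ before /r/ → [r] (total assimilation)
Rule 1: /d/ before /k/ → [k] (total assimilation)
After rule 1: teppirriʒikkop
Rule 2: no segment meets the rule's conditions; no change.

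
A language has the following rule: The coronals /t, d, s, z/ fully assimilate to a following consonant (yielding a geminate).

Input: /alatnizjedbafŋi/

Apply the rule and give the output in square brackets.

[alannijjebbafŋi]

/t/ before /n/ → [n] (total assimilation)
/z/ before /j/ → [j] (total assimilation)
/d/ before /b/ → [b] (total assimilation)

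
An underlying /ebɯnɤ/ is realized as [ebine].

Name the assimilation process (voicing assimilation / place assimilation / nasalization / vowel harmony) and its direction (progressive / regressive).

/ɯ/→[i] /ɤ/→[e].
Vowels agree with the first vowel, so the harmony is progressive.

vowel harmony, progressive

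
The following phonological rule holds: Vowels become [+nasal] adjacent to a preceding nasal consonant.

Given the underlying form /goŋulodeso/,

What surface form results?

/u/ after nasal /ŋ/ → [ũ]

[goŋũlodeso]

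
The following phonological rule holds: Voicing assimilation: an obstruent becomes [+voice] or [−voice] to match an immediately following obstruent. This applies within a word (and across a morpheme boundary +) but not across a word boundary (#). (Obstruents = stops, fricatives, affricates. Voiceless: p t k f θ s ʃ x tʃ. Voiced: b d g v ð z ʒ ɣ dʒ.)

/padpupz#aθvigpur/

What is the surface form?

/d/ before /p/ (voiceless) → [t]
/p/ before /z/ (voiced) → [b]
/θ/ before /v/ (voiced) → [ð]
/g/ before /p/ (voiceless) → [k]

[patpubz#aðvikpur]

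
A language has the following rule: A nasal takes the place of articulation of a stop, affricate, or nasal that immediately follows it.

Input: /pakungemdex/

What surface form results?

/n/ before /g/ (velar) → [ŋ]
/m/ before /d/ (alveolar) → [n]

[pakuŋgendex]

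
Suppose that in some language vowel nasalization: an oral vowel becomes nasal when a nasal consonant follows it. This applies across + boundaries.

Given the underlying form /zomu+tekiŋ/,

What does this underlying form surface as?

/o/ before nasal /m/ → [õ]
/i/ before nasal /ŋ/ → [ĩ]

[zõmu+tekĩŋ]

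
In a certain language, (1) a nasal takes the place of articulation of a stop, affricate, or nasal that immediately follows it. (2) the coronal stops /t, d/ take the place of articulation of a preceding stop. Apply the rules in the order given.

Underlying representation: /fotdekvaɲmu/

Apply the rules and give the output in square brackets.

Rule 1: /ɲ/ before /m/ (labial) → [m]
After rule 1: fotdekvammu
Rule 2: no segment meets the rule's conditions; no change.

[fotdekvammu]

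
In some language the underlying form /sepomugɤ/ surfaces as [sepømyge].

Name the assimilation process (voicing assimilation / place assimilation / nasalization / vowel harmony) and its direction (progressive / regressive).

/o/→[ø] /u/→[y] /ɤ/→[e].
Vowels agree with the first vowel, so the harmony is progressive.

vowel harmony, progressive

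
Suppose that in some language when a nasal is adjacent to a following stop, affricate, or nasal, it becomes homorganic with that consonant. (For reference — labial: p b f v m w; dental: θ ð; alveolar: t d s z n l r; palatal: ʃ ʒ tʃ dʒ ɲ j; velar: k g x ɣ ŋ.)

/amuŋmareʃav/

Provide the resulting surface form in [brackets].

/ŋ/ before /m/ (labial) → [m]

[amummareʃav]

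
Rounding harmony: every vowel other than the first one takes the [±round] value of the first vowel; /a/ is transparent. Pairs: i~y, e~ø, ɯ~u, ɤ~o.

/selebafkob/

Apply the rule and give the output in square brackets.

/o/ harmonizes with /e/ ([-round]) → [ɤ]

[selebafkɤb]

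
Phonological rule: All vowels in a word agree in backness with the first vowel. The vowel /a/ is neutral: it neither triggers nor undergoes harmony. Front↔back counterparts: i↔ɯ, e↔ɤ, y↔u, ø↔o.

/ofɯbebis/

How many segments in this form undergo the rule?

2

/e/ harmonizes with /o/ ([+back]) → [ɤ]
/i/ harmonizes with /o/ ([+back]) → [ɯ]
2 segments change.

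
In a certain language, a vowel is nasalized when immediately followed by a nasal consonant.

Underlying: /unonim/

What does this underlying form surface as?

[ũnõnĩm]

/u/ before nasal /n/ → [ũ]
/o/ before nasal /n/ → [õ]
/i/ before nasal /m/ → [ĩ]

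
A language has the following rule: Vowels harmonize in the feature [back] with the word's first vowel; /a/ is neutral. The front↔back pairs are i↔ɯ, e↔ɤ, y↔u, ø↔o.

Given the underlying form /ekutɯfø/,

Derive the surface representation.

/u/ harmonizes with /e/ ([-back]) → [y]
/ɯ/ harmonizes with /e/ ([-back]) → [i]

[ekytifø]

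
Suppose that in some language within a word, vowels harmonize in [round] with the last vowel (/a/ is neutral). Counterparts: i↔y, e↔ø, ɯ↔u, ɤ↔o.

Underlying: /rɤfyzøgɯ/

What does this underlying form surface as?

[rɤfizegɯ]

/y/ harmonizes with /ɯ/ ([-round]) → [i]
/ø/ harmonizes with /ɯ/ ([-round]) → [e]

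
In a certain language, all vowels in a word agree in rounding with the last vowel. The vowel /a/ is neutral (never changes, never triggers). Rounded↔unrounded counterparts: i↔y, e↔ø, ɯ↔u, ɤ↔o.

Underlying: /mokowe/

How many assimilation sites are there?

/o/ harmonizes with /e/ ([-round]) → [ɤ]
/o/ harmonizes with /e/ ([-round]) → [ɤ]
2 segments change.

2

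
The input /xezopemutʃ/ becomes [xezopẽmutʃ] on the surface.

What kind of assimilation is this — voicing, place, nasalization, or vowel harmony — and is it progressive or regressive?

/e/→[ẽ].
Each target copies a feature from the following segment, so the direction is regressive.

nasalization, regressive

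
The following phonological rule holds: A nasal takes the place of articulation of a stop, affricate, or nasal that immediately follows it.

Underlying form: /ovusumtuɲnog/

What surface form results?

[ovusuntunnog]

/m/ before /t/ (alveolar) → [n]
/ɲ/ before /n/ (alveolar) → [n]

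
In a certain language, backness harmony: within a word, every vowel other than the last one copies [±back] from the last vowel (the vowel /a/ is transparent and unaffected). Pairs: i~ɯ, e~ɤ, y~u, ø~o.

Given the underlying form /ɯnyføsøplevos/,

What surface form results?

[ɯnufosoplɤvos]

/y/ harmonizes with /o/ ([+back]) → [u]
/ø/ harmonizes with /o/ ([+back]) → [o]
/ø/ harmonizes with /o/ ([+back]) → [o]
/e/ harmonizes with /o/ ([+back]) → [ɤ]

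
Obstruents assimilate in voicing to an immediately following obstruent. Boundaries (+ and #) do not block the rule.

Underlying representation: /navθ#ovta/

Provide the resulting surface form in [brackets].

/v/ before /θ/ (voiceless) → [f]
/v/ before /t/ (voiceless) → [f]

[nafθ#ofta]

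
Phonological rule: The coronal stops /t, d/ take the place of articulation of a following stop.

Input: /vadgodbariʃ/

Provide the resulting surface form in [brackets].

/d/ before /g/ (velar) → [g]
/d/ before /b/ (labial) → [b]

[vaggobbariʃ]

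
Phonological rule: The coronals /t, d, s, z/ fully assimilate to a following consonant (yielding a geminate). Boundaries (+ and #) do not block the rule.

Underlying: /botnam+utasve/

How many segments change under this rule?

2

/t/ before /n/ → [n] (total assimilation)
/s/ before /v/ → [v] (total assimilation)
2 segments change.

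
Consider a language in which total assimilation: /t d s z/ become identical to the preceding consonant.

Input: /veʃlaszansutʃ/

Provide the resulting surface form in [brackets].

/z/ after /s/ → [s] (total assimilation)
/s/ after /n/ → [n] (total assimilation)

[veʃlassannutʃ]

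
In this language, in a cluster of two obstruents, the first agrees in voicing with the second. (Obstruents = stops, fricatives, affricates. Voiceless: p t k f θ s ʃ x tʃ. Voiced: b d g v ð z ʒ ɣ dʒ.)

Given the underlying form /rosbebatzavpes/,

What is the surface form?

/s/ before /b/ (voiced) → [z]
/t/ before /z/ (voiced) → [d]
/v/ before /p/ (voiceless) → [f]

[rozbebadzafpes]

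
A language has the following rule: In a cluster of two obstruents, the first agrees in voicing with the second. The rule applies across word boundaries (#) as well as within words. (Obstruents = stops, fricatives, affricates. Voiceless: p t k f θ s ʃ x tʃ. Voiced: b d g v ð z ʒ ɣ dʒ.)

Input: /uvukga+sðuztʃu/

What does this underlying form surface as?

/k/ before /g/ (voiced) → [g]
/s/ before /ð/ (voiced) → [z]
/z/ before /tʃ/ (voiceless) → [s]

[uvugga+zðustʃu]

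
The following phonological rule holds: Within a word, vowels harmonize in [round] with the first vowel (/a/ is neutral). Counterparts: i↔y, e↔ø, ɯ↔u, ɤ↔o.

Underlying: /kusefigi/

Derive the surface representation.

[kusøfygy]

/e/ harmonizes with /u/ ([+round]) → [ø]
/i/ harmonizes with /u/ ([+round]) → [y]
/i/ harmonizes with /u/ ([+round]) → [y]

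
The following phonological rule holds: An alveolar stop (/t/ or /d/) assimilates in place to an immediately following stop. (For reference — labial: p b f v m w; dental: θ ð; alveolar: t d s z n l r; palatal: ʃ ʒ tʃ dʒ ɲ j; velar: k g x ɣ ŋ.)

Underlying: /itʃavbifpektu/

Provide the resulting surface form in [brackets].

[itʃavbifpektu]

no segment meets the rule's conditions; no change.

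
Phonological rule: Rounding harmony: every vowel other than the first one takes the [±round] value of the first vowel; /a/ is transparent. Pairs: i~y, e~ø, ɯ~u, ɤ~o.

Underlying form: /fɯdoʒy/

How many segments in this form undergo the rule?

/o/ harmonizes with /ɯ/ ([-round]) → [ɤ]
/y/ harmonizes with /ɯ/ ([-round]) → [i]
2 segments change.

2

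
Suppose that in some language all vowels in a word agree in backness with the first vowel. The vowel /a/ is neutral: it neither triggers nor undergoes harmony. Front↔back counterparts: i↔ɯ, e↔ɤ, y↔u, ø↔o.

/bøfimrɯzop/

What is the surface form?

[bøfimrizøp]

/ɯ/ harmonizes with /ø/ ([-back]) → [i]
/o/ harmonizes with /ø/ ([-back]) → [ø]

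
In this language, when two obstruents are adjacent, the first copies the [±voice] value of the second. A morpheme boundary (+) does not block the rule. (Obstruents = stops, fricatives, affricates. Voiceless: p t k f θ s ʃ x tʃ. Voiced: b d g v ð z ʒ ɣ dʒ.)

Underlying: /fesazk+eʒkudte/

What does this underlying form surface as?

[fesask+eʃkutte]

/z/ before /k/ (voiceless) → [s]
/ʒ/ before /k/ (voiceless) → [ʃ]
/d/ before /t/ (voiceless) → [t]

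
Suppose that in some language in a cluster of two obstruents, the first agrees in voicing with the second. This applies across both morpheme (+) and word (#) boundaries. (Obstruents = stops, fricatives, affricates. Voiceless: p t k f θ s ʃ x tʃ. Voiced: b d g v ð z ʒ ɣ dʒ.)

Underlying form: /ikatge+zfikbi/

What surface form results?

/t/ before /g/ (voiced) → [d]
/z/ before /f/ (voiceless) → [s]
/k/ before /b/ (voiced) → [g]

[ikadge+sfigbi]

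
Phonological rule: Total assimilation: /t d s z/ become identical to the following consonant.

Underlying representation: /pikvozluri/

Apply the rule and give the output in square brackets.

/z/ before /l/ → [l] (total assimilation)

[pikvolluri]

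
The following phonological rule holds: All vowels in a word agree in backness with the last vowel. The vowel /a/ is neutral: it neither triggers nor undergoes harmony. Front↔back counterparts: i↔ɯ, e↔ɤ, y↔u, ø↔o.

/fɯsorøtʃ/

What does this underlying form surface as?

/ɯ/ harmonizes with /ø/ ([-back]) → [i]
/o/ harmonizes with /ø/ ([-back]) → [ø]

[fisørøtʃ]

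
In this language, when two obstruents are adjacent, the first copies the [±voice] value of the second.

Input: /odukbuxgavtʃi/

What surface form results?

[odugbuɣgaftʃi]

/k/ before /b/ (voiced) → [g]
/x/ before /g/ (voiced) → [ɣ]
/v/ before /tʃ/ (voiceless) → [f]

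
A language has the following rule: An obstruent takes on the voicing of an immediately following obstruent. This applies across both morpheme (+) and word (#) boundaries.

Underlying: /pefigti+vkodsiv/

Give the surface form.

/g/ before /t/ (voiceless) → [k]
/v/ before /k/ (voiceless) → [f]
/d/ before /s/ (voiceless) → [t]

[pefikti+fkotsiv]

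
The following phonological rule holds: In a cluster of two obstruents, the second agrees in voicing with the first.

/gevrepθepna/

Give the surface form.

no segment meets the rule's conditions; no change.

[gevrepθepna]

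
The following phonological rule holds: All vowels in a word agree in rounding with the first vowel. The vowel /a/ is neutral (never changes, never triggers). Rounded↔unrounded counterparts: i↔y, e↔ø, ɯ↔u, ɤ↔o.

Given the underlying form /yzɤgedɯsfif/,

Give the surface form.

/ɤ/ harmonizes with /y/ ([+round]) → [o]
/e/ harmonizes with /y/ ([+round]) → [ø]
/ɯ/ harmonizes with /y/ ([+round]) → [u]
/i/ harmonizes with /y/ ([+round]) → [y]

[yzogødusfyf]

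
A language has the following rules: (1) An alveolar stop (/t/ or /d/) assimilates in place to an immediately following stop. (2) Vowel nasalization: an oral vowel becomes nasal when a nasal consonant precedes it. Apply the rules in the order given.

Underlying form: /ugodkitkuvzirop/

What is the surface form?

[ugogkikkuvzirop]

Rule 1: /d/ before /k/ (velar) → [g]
Rule 1: /t/ before /k/ (velar) → [k]
After rule 1: ugogkikkuvzirop
Rule 2: no segment meets the rule's conditions; no change.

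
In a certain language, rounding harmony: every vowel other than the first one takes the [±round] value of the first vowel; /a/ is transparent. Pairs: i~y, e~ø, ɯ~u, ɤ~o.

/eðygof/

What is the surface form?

/y/ harmonizes with /e/ ([-round]) → [i]
/o/ harmonizes with /e/ ([-round]) → [ɤ]

[eðigɤf]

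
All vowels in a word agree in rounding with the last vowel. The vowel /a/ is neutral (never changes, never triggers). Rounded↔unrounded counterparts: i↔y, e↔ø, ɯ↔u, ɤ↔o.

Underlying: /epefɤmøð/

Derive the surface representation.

/e/ harmonizes with /ø/ ([+round]) → [ø]
/e/ harmonizes with /ø/ ([+round]) → [ø]
/ɤ/ harmonizes with /ø/ ([+round]) → [o]

[øpøfomøð]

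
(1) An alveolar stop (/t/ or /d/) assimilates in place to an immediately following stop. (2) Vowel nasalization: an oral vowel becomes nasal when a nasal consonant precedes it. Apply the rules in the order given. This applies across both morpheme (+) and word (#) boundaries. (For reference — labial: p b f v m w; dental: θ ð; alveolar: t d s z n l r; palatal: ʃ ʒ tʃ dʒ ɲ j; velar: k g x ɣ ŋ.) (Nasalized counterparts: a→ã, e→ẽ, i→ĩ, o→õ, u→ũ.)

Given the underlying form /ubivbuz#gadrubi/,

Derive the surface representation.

Rule 1: no segment meets the rule's conditions; no change.
After rule 1: ubivbuz#gadrubi
Rule 2: no segment meets the rule's conditions; no change.

[ubivbuz#gadrubi]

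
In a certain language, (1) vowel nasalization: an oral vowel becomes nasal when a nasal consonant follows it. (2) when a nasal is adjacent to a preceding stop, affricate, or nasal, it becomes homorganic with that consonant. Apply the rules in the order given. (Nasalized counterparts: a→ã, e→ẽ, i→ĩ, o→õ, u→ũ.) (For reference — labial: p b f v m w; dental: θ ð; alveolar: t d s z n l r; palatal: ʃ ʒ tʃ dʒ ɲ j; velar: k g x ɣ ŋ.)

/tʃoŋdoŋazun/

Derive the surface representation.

Rule 1: /o/ before nasal /ŋ/ → [õ]
Rule 1: /o/ before nasal /ŋ/ → [õ]
Rule 1: /u/ before nasal /n/ → [ũ]
After rule 1: tʃõŋdõŋazũn
Rule 2: no segment meets the rule's conditions; no change.

[tʃõŋdõŋazũn]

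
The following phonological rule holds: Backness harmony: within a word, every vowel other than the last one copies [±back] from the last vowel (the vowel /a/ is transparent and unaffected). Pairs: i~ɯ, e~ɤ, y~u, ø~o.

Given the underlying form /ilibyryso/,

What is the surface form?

[ɯlɯburuso]

/i/ harmonizes with /o/ ([+back]) → [ɯ]
/i/ harmonizes with /o/ ([+back]) → [ɯ]
/y/ harmonizes with /o/ ([+back]) → [u]
/y/ harmonizes with /o/ ([+back]) → [u]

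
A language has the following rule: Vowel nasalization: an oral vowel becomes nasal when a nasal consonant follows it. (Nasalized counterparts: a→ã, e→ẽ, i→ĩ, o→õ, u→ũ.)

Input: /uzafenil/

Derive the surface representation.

/e/ before nasal /n/ → [ẽ]

[uzafẽnil]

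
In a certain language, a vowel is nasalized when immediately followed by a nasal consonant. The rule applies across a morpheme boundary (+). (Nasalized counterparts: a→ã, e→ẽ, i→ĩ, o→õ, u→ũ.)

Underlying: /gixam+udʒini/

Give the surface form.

[gixãm+udʒĩni]

/a/ before nasal /m/ → [ã]
/i/ before nasal /n/ → [ĩ]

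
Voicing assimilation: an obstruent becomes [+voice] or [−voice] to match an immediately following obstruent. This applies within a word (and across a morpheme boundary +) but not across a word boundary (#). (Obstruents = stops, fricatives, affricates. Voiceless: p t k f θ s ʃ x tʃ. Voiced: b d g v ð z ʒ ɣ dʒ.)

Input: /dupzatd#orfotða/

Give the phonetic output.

[dubzadd#orfodða]

/p/ before /z/ (voiced) → [b]
/t/ before /d/ (voiced) → [d]
/t/ before /ð/ (voiced) → [d]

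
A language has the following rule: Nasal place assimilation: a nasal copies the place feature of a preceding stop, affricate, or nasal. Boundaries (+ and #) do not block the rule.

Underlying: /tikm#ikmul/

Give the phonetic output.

[tikŋ#ikŋul]

/m/ after /k/ (velar) → [ŋ]
/m/ after /k/ (velar) → [ŋ]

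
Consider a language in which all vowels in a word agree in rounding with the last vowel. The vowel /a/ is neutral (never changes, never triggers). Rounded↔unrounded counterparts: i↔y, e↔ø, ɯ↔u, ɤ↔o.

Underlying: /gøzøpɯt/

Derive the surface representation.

[gezepɯt]

/ø/ harmonizes with /ɯ/ ([-round]) → [e]
/ø/ harmonizes with /ɯ/ ([-round]) → [e]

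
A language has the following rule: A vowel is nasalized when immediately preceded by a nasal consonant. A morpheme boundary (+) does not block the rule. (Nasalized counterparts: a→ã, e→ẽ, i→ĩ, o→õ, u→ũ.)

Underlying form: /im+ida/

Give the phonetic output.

/i/ after nasal /m/ → [ĩ]

[im+ĩda]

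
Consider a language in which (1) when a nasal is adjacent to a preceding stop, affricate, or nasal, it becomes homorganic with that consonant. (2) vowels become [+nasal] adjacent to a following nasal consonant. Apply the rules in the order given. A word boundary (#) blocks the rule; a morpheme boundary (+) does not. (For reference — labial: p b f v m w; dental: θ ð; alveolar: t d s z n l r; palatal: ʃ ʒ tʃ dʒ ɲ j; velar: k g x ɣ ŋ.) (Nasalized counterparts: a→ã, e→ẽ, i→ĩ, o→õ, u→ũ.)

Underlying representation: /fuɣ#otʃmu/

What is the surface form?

Rule 1: /m/ after /tʃ/ (palatal) → [ɲ]
After rule 1: fuɣ#otʃɲu
Rule 2: no segment meets the rule's conditions; no change.

[fuɣ#otʃɲu]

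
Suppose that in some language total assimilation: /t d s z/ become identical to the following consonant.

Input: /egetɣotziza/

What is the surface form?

/t/ before /ɣ/ → [ɣ] (total assimilation)
/t/ before /z/ → [z] (total assimilation)

[egeɣɣozziza]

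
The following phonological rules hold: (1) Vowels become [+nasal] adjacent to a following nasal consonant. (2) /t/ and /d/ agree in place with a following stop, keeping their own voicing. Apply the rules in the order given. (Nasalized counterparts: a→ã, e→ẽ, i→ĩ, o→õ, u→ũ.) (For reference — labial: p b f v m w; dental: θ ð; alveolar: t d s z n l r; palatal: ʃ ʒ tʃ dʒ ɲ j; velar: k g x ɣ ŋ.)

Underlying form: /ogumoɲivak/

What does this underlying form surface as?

Rule 1: /u/ before nasal /m/ → [ũ]
Rule 1: /o/ before nasal /ɲ/ → [õ]
After rule 1: ogũmõɲivak
Rule 2: no segment meets the rule's conditions; no change.

[ogũmõɲivak]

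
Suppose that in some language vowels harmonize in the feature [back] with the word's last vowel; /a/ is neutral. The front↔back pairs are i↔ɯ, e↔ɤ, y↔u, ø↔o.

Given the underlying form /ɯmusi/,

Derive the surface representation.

[imysi]

/ɯ/ harmonizes with /i/ ([-back]) → [i]
/u/ harmonizes with /i/ ([-back]) → [y]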